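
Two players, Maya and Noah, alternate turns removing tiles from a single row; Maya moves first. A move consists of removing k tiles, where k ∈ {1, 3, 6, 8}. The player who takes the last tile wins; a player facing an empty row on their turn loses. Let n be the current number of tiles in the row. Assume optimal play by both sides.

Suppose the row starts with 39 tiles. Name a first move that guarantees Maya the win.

Remove 1, leaving 38.

Positions with no move are L. A position that does have a move is losing for the player to move precisely when every available move leads to a winning position for the opponent. Fill in the labels:
n=0: no move → L
n=1: reaches L-position 0 → W
n=2: only reaches 1(W), which is W → L
n=3: reaches L-position 2 → W
n=4: only reaches 3(W), 1(W), all W → L
n=5: reaches L-position 4 → W
n=6: reaches L-position 0 → W
n=7: reaches L-position 4 → W
n=8: reaches L-position 2 → W
n=9: only reaches 8(W), 6(W), 3(W), 1(W), all W → L
n=10: reaches L-position 9 → W
n=11: only reaches 10(W), 8(W), 5(W), 3(W), all W → L
n=12: reaches L-position 11 → W
n=13: only reaches 12(W), 10(W), 7(W), 5(W), all W → L
n=14: reaches L-position 13 → W
n=15: reaches L-position 9 → W
n=16: reaches L-position 13 → W
n=17: reaches L-position 11 → W
n=18: only reaches 17(W), 15(W), 12(W), 10(W), all W → L
n=19: reaches L-position 18 → W
n=20: only reaches 19(W), 17(W), 14(W), 12(W), all W → L
n=21: reaches L-position 20 → W
n=22: only reaches 21(W), 19(W), 16(W), 14(W), all W → L
n=23: reaches L-position 22 → W
n=24: reaches L-position 18 → W
n=25: reaches L-position 22 → W
n=26: reaches L-position 20 → W
n=27: only reaches 26(W), 24(W), 21(W), 19(W), all W → L
n=28: reaches L-position 27 → W
n=29: only reaches 28(W), 26(W), 23(W), 21(W), all W → L
n=30: reaches L-position 29 → W
n=31: only reaches 30(W), 28(W), 25(W), 23(W), all W → L
n=32: reaches L-position 31 → W
n=33: reaches L-position 27 → W
n=34: reaches L-position 31 → W
n=35: reaches L-position 29 → W
n=36: only reaches 35(W), 33(W), 30(W), 28(W), all W → L
n=37: reaches L-position 36 → W
n=38: only reaches 37(W), 35(W), 32(W), 30(W), all W → L
n=39: reaches L-position 38 → W
From 39, the L positions reachable in one move are: 38, 36, 31. Any move reaching one of these is winning.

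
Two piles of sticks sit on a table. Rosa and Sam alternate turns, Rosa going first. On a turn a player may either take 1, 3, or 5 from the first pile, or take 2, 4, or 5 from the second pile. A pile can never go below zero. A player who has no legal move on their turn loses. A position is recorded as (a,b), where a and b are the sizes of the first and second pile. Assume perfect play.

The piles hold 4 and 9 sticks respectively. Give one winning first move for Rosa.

Classify positions by backward induction: terminal positions (no move available) are L. From any other position, the mover wins iff some move reaches an L.
No move ever increases a pile, so every position that can arise here has a ≤ 4 and b ≤ 9; it is enough to label the cells with 0 ≤ a ≤ 4 and 0 ≤ b ≤ 9.
Every move lowers a or b (never raises either), so fill the grid row by row in increasing a, and left to right within a row: each cell's successors are then already labelled.
      b=0  b=1  b=2  b=3  b=4  b=5  b=6  b=7  b=8  b=9
a=0:    L    L    W    W    W    W    W    L    L    W
a=1:    W    W    L    L    W    W    W    W    W    L
a=2:    L    L    W    W    W    W    W    L    L    W
a=3:    W    W    L    L    W    W    W    W    W    L
a=4:    L    L    W    W    W    W    W    L    L    W
Cells with no legal move (terminal, hence L): (0,0), (0,1).
The remaining L cells, each justified by listing all of its moves:
(0,7): only reaches (0,5)(W), (0,3)(W), (0,2)(W), all W → L
(0,8): only reaches (0,6)(W), (0,4)(W), (0,3)(W), all W → L
(1,2): only reaches (0,2)(W), (1,0)(W), all W → L
(1,3): only reaches (0,3)(W), (1,1)(W), all W → L
(1,9): only reaches (0,9)(W), (1,7)(W), (1,5)(W), (1,4)(W), all W → L
(2,0): only reaches (1,0)(W), which is W → L
(2,1): only reaches (1,1)(W), which is W → L
(2,7): only reaches (1,7)(W), (2,5)(W), (2,3)(W), (2,2)(W), all W → L
(2,8): only reaches (1,8)(W), (2,6)(W), (2,4)(W), (2,3)(W), all W → L
(3,2): only reaches (2,2)(W), (0,2)(W), (3,0)(W), all W → L
(3,3): only reaches (2,3)(W), (0,3)(W), (3,1)(W), all W → L
(3,9): only reaches (2,9)(W), (0,9)(W), (3,7)(W), (3,5)(W), (3,4)(W), all W → L
(4,0): only reaches (3,0)(W), (1,0)(W), all W → L
(4,1): only reaches (3,1)(W), (1,1)(W), all W → L
(4,7): only reaches (3,7)(W), (1,7)(W), (4,5)(W), (4,3)(W), (4,2)(W), all W → L
(4,8): only reaches (3,8)(W), (1,8)(W), (4,6)(W), (4,4)(W), (4,3)(W), all W → L
Every other cell has at least one move into one of the L cells above, so it is W.
From (4,9), the L positions reachable in one move are: (3,9), (1,9), (4,7). Any move reaching one of these is winning.

Move to (3,9).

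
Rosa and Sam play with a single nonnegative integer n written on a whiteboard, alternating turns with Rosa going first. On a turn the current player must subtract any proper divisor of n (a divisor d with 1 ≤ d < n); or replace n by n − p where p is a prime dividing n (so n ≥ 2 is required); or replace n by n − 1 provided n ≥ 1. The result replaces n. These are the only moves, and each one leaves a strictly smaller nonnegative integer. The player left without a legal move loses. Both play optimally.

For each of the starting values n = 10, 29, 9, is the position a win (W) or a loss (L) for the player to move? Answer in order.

Compute win/loss labels from the base case upward. A position with no move is L. Any other position is W if it can reach an L in one move, else L.
n=0: no move → L
n=1: →0(L), so W
n=2: →0(L), so W
n=3: →0(L), so W
n=4: →2(W), 3(W) — all W, so L
n=5: →0(L), so W
n=6: →4(L), so W
n=7: →0(L), so W
n=8: →4(L), so W
n=9: →6(W), 8(W) — all W, so L
n=10: →9(L), so W
n=11: →0(L), so W
n=12: →9(L), so W
n=13: →0(L), so W
n=14: →7(W), 12(W), 13(W) — all W, so L
n=15: →14(L), so W
n=16: →14(L), so W
n=17: →0(L), so W
n=18: →9(L), so W
n=19: →0(L), so W
n=20: →10(W), 15(W), 16(W), 18(W), 19(W) — all W, so L
n=21: →14(L), so W
n=22: →20(L), so W
n=23: →0(L), so W
n=24: →20(L), so W
n=25: →20(L), so W
n=26: →13(W), 24(W), 25(W) — all W, so L
n=27: →26(L), so W
n=28: →14(L), so W
n=29: →0(L), so W

10: W, 29: W, 9: L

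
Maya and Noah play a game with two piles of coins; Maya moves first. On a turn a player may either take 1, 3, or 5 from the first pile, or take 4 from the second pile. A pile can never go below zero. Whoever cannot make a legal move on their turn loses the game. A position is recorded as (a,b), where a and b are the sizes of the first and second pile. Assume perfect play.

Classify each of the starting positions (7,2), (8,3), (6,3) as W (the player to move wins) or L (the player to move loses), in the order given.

(7,2): W, (8,3): L, (6,3): L

Compute win/loss labels from the base case upward. A position with no move is L. Any other position is W if it can reach an L in one move, else L.
No move ever increases a pile, so every position that can arise here has a ≤ 8 and b ≤ 3; it is enough to label the cells with 0 ≤ a ≤ 8 and 0 ≤ b ≤ 3.
Every move lowers a or b (never raises either), so fill the grid row by row in increasing a, and left to right within a row: each cell's successors are then already labelled.
      b=0  b=1  b=2  b=3
a=0:    L    L    L    L
a=1:    W    W    W    W
a=2:    L    L    L    L
a=3:    W    W    W    W
a=4:    L    L    L    L
a=5:    W    W    W    W
a=6:    L    L    L    L
a=7:    W    W    W    W
a=8:    L    L    L    L
Cells with no legal move (terminal, hence L): (0,0), (0,1), (0,2), (0,3).
The remaining L cells, each justified by listing all of its moves:
(2,0): →(1,0)(W) only, which is W, so L
(2,1): →(1,1)(W) only, which is W, so L
(2,2): →(1,2)(W) only, which is W, so L
(2,3): →(1,3)(W) only, which is W, so L
(4,0): →(3,0)(W), (1,0)(W) — all W, so L
(4,1): →(3,1)(W), (1,1)(W) — all W, so L
(4,2): →(3,2)(W), (1,2)(W) — all W, so L
(4,3): →(3,3)(W), (1,3)(W) — all W, so L
(6,0): →(5,0)(W), (3,0)(W), (1,0)(W) — all W, so L
(6,1): →(5,1)(W), (3,1)(W), (1,1)(W) — all W, so L
(6,2): →(5,2)(W), (3,2)(W), (1,2)(W) — all W, so L
(6,3): →(5,3)(W), (3,3)(W), (1,3)(W) — all W, so L
(8,0): →(7,0)(W), (5,0)(W), (3,0)(W) — all W, so L
(8,1): →(7,1)(W), (5,1)(W), (3,1)(W) — all W, so L
(8,2): →(7,2)(W), (5,2)(W), (3,2)(W) — all W, so L
(8,3): →(7,3)(W), (5,3)(W), (3,3)(W) — all W, so L
Every other cell has at least one move into one of the L cells above, so it is W.
(7,2): the move to (6,2) reaches an L cell, so W
(8,3): one of the L cells justified above, so L
(6,3): one of the L cells justified above, so L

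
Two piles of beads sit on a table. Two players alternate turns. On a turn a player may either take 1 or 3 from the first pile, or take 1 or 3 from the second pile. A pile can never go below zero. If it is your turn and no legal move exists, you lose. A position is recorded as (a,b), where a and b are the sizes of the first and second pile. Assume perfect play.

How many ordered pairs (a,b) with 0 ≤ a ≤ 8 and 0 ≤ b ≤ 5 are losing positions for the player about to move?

Label each position W (a win for the player to move) or L (a loss). A position with no legal move is L; any other position is W exactly when some move reaches an L, and L when every move reaches a W.
Every move lowers a or b (never raises either), so fill the grid row by row in increasing a, and left to right within a row: each cell's successors are then already labelled.
      b=0  b=1  b=2  b=3  b=4  b=5
a=0:    L    W    L    W    L    W
a=1:    W    L    W    L    W    L
a=2:    L    W    L    W    L    W
a=3:    W    L    W    L    W    L
a=4:    L    W    L    W    L    W
a=5:    W    L    W    L    W    L
a=6:    L    W    L    W    L    W
a=7:    W    L    W    L    W    L
a=8:    L    W    L    W    L    W
Cells with no legal move (terminal, hence L): (0,0).
The remaining L cells, each justified by listing all of its moves:
(0,2): →(0,1)(W) only, which is W, so L
(0,4): →(0,3)(W), (0,1)(W) — all W, so L
(1,1): →(0,1)(W), (1,0)(W) — all W, so L
(1,3): →(0,3)(W), (1,2)(W), (1,0)(W) — all W, so L
(1,5): →(0,5)(W), (1,4)(W), (1,2)(W) — all W, so L
(2,0): →(1,0)(W) only, which is W, so L
(2,2): →(1,2)(W), (2,1)(W) — all W, so L
(2,4): →(1,4)(W), (2,3)(W), (2,1)(W) — all W, so L
(3,1): →(2,1)(W), (0,1)(W), (3,0)(W) — all W, so L
(3,3): →(2,3)(W), (0,3)(W), (3,2)(W), (3,0)(W) — all W, so L
(3,5): →(2,5)(W), (0,5)(W), (3,4)(W), (3,2)(W) — all W, so L
(4,0): →(3,0)(W), (1,0)(W) — all W, so L
(4,2): →(3,2)(W), (1,2)(W), (4,1)(W) — all W, so L
(4,4): →(3,4)(W), (1,4)(W), (4,3)(W), (4,1)(W) — all W, so L
(5,1): →(4,1)(W), (2,1)(W), (5,0)(W) — all W, so L
(5,3): →(4,3)(W), (2,3)(W), (5,2)(W), (5,0)(W) — all W, so L
(5,5): →(4,5)(W), (2,5)(W), (5,4)(W), (5,2)(W) — all W, so L
(6,0): →(5,0)(W), (3,0)(W) — all W, so L
(6,2): →(5,2)(W), (3,2)(W), (6,1)(W) — all W, so L
(6,4): →(5,4)(W), (3,4)(W), (6,3)(W), (6,1)(W) — all W, so L
(7,1): →(6,1)(W), (4,1)(W), (7,0)(W) — all W, so L
(7,3): →(6,3)(W), (4,3)(W), (7,2)(W), (7,0)(W) — all W, so L
(7,5): →(6,5)(W), (4,5)(W), (7,4)(W), (7,2)(W) — all W, so L
(8,0): →(7,0)(W), (5,0)(W) — all W, so L
(8,2): →(7,2)(W), (5,2)(W), (8,1)(W) — all W, so L
(8,4): →(7,4)(W), (5,4)(W), (8,3)(W), (8,1)(W) — all W, so L
Every other cell has at least one move into one of the L cells above, so it is W.
L cells per row: a=0: 3, a=1: 3, a=2: 3, a=3: 3, a=4: 3, a=5: 3, a=6: 3, a=7: 3, a=8: 3; total 27.

27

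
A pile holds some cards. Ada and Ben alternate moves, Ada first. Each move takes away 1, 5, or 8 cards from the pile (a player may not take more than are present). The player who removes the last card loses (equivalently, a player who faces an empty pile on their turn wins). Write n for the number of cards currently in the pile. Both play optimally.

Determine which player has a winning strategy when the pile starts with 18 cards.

Ben wins.

Classify positions by backward induction: terminal positions (no move available) are W. From any other position, the mover wins iff some move reaches an L.
n=0: no move; the opponent has just taken the last card and therefore loses → W
n=1: →0(W) only, which is W, so L
n=2: →1(L), so W
n=3: →2(W) only, which is W, so L
n=4: →3(L), so W
n=5: →4(W), 0(W) — all W, so L
n=6: →5(L), so W
n=7: →6(W), 2(W) — all W, so L
n=8: →7(L), so W
n=9: →1(L), so W
n=10: →5(L), so W
n=11: →3(L), so W
n=12: →7(L), so W
n=13: →5(L), so W
n=14: →13(W), 9(W), 6(W) — all W, so L
n=15: →14(L), so W
n=16: →15(W), 11(W), 8(W) — all W, so L
n=17: →16(L), so W
n=18: →17(W), 13(W), 10(W) — all W, so L
The starting position 18 is L: whatever Ada does, the opponent receives a W position.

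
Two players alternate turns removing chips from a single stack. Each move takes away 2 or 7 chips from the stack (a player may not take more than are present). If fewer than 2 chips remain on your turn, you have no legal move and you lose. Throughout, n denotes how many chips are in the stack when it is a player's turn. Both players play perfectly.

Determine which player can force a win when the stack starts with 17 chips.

Positions with no move are L. A position that does have a move is losing for the player to move precisely when every available move leads to a winning position for the opponent. Fill in the labels:
n=0: no move → L
n=1: no move → L
n=2: →0(L), so W
n=3: →1(L), so W
n=4: →2(W) only, which is W, so L
n=5: →3(W) only, which is W, so L
n=6: →4(L), so W
n=7: →5(L), so W
n=8: →1(L), so W
n=9: →7(W), 2(W) — all W, so L
n=10: →8(W), 3(W) — all W, so L
n=11: →9(L), so W
n=12: →10(L), so W
n=13: →11(W), 6(W) — all W, so L
n=14: →12(W), 7(W) — all W, so L
n=15: →13(L), so W
n=16: →14(L), so W
n=17: →10(L), so W
The starting position 17 is W: the player to move should remove 7, leaving 10, handing over an L position.

The first player wins.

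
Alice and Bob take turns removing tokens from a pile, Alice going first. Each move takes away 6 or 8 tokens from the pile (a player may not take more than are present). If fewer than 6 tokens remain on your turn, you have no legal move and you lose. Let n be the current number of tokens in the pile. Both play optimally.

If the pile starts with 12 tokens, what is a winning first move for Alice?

Remove 8, leaving 4.

Build the W/L table. Terminal = L. A non-terminal position is W if it has a move to some L; otherwise it is L.
n=0: no move → L
n=1: no move → L
n=2: no move → L
n=3: no move → L
n=4: no move → L
n=5: no move → L
n=6: W (go to 0, an L position)
n=7: W (go to 1, an L position)
n=8: W (go to 2, an L position)
n=9: W (go to 3, an L position)
n=10: W (go to 4, an L position)
n=11: W (go to 5, an L position)
n=12: W (go to 4, an L position)
From 12, the L positions reachable in one move are: 4.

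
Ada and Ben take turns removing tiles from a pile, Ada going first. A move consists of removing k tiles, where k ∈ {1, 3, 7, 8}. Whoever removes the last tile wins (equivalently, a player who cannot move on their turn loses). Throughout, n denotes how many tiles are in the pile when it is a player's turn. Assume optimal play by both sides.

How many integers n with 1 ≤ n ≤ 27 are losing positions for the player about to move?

7

Classify positions by backward induction: terminal positions (no move available) are L. From any other position, the mover wins iff some move reaches an L.
n=0: no move → L
n=1: reaches L-position 0 → W
n=2: only reaches 1(W), which is W → L
n=3: reaches L-position 2 → W
n=4: only reaches 3(W), 1(W), all W → L
n=5: reaches L-position 4 → W
n=6: only reaches 5(W), 3(W), all W → L
n=7: reaches L-position 6 → W
n=8: reaches L-position 0 → W
n=9: reaches L-position 6 → W
n=10: reaches L-position 2 → W
n=11: reaches L-position 4 → W
n=12: reaches L-position 4 → W
n=13: reaches L-position 6 → W
n=14: reaches L-position 6 → W
n=15: only reaches 14(W), 12(W), 8(W), 7(W), all W → L
n=16: reaches L-position 15 → W
n=17: only reaches 16(W), 14(W), 10(W), 9(W), all W → L
n=18: reaches L-position 17 → W
n=19: only reaches 18(W), 16(W), 12(W), 11(W), all W → L
n=20: reaches L-position 19 → W
n=21: only reaches 20(W), 18(W), 14(W), 13(W), all W → L
n=22: reaches L-position 21 → W
n=23: reaches L-position 15 → W
n=24: reaches L-position 21 → W
n=25: reaches L-position 17 → W
n=26: reaches L-position 19 → W
n=27: reaches L-position 19 → W
L entries with 1 ≤ n ≤ 27 (n=0 is outside the asked range and is not counted): n = 2, 4, 6, 15, 17, 19, 21; that makes 7.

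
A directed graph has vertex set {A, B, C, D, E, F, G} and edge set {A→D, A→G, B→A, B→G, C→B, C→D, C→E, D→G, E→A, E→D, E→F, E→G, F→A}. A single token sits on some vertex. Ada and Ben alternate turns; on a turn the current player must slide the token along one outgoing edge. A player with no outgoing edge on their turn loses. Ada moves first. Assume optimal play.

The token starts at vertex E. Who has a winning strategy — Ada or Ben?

Classify positions by backward induction: terminal positions (no move available) are L. From any other position, the mover wins iff some move reaches an L.
Every edge goes from a vertex to one that appears earlier in the order G, D, A, F, E, B, C, so processing vertices in that order labels each vertex after all of its successors.
G: no outgoing edge → L
D: →G(L), so W
A: →G(L), so W
F: →A(W) only, which is W, so L
E: →F(L), so W
B: →G(L), so W
C: →B(W), E(W), D(W) — all W, so L
The starting position E is W: Ada should move to F, handing over an L position.

Ada wins.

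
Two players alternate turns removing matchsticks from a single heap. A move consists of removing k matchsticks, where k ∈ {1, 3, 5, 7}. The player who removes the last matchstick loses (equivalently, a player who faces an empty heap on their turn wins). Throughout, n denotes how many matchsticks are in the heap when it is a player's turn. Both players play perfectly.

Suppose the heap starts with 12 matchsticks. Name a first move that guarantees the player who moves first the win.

Use the standard recursion: the mover wins at a terminal position; elsewhere, the mover wins exactly when some move hands the opponent an L position.
n=0: no move; the opponent has just taken the last matchstick and therefore loses → W
n=1: the only move is to 0(W), a W ⇒ L
n=2: can move to 1, which is L ⇒ W
n=3: moves to 2(W), 0(W); every one is W ⇒ L
n=4: can move to 3, which is L ⇒ W
n=5: moves to 4(W), 2(W), 0(W); every one is W ⇒ L
n=6: can move to 5, which is L ⇒ W
n=7: moves to 6(W), 4(W), 2(W), 0(W); every one is W ⇒ L
n=8: can move to 7, which is L ⇒ W
n=9: moves to 8(W), 6(W), 4(W), 2(W); every one is W ⇒ L
n=10: can move to 9, which is L ⇒ W
n=11: moves to 10(W), 8(W), 6(W), 4(W); every one is W ⇒ L
n=12: can move to 11, which is L ⇒ W
From 12, the L positions reachable in one move are: 11, 9, 7, 5. Any move reaching one of these is winning.

Remove 1, leaving 11.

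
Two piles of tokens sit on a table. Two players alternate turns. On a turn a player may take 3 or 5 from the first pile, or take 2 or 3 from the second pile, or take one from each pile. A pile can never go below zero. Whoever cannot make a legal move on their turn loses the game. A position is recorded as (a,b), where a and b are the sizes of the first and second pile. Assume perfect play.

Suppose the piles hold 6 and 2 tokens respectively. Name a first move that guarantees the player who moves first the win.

Classify positions by backward induction: terminal positions (no move available) are L. From any other position, the mover wins iff some move reaches an L.
No move ever increases a pile, so every position that can arise here has a ≤ 6 and b ≤ 2; it is enough to label the cells with 0 ≤ a ≤ 6 and 0 ≤ b ≤ 2.
Every move lowers a or b (never raises either), so fill the grid row by row in increasing a, and left to right within a row: each cell's successors are then already labelled.
      b=0  b=1  b=2
a=0:    L    L    W
a=1:    L    W    W
a=2:    L    W    W
a=3:    W    W    L
a=4:    W    L    L
a=5:    W    W    W
a=6:    W    L    W
Cells with no legal move (terminal, hence L): (0,0), (0,1), (1,0), (2,0).
The remaining L cells, each justified by listing all of its moves:
(3,2): moves to (0,2)(W), (3,0)(W), (2,1)(W); every one is W ⇒ L
(4,1): moves to (1,1)(W), (3,0)(W); every one is W ⇒ L
(4,2): moves to (1,2)(W), (4,0)(W), (3,1)(W); every one is W ⇒ L
(6,1): moves to (3,1)(W), (1,1)(W), (5,0)(W); every one is W ⇒ L
Every other cell has at least one move into one of the L cells above, so it is W.
From (6,2), the L positions reachable in one move are: (3,2).

Move to (3,2).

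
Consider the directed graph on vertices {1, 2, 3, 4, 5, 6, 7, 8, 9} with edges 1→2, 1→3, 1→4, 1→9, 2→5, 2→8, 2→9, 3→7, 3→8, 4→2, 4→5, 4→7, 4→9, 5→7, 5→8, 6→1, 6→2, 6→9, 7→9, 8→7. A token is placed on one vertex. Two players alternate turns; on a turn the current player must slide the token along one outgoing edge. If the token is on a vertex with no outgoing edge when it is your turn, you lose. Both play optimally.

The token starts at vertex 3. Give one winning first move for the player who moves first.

Use the standard recursion: the mover loses at a terminal position; elsewhere, the mover wins exactly when some move hands the opponent an L position.
Every edge goes from a vertex to one that appears earlier in the order 9, 7, 8, 5, 2, 4, 3, 1, 6, so processing vertices in that order labels each vertex after all of its successors.
9: no outgoing edge → L
7: W (go to 9, an L position)
8: L (sole option 7(W) is W)
5: W (go to 8, an L position)
2: W (go to 8, an L position)
4: W (go to 9, an L position)
3: W (go to 8, an L position)
1: W (go to 9, an L position)
6: W (go to 9, an L position)
From 3, the L positions reachable in one move are: 8.

Move to 8.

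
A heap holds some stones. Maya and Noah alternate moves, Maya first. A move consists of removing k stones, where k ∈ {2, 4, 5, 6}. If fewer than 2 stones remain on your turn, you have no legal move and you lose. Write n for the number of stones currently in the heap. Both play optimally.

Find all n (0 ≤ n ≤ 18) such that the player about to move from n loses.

0, 1, 8, 9, 16, 17

Build the W/L table. Terminal = L. A non-terminal position is W if it has a move to some L; otherwise it is L.
n=0: no move → L
n=1: no move → L
n=2: reaches L-position 0 → W
n=3: reaches L-position 1 → W
n=4: reaches L-position 0 → W
n=5: reaches L-position 1 → W
n=6: reaches L-position 1 → W
n=7: reaches L-position 1 → W
n=8: only reaches 6(W), 4(W), 3(W), 2(W), all W → L
n=9: only reaches 7(W), 5(W), 4(W), 3(W), all W → L
n=10: reaches L-position 8 → W
n=11: reaches L-position 9 → W
n=12: reaches L-position 8 → W
n=13: reaches L-position 9 → W
n=14: reaches L-position 9 → W
n=15: reaches L-position 9 → W
n=16: only reaches 14(W), 12(W), 11(W), 10(W), all W → L
n=17: only reaches 15(W), 13(W), 12(W), 11(W), all W → L
n=18: reaches L-position 16 → W
The losing starting values of n are exactly the entries labelled L in this table (6 of them).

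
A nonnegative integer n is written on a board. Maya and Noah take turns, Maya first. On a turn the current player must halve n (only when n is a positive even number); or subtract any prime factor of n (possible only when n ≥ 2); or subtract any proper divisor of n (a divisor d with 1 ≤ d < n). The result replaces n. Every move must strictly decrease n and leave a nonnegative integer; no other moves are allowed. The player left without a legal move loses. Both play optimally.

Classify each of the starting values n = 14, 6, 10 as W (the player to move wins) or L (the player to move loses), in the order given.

Build the W/L table. Terminal = L. A non-terminal position is W if it has a move to some L; otherwise it is L.
n=0: no move → L
n=1: no move → L
n=2: W (go to 0, an L position)
n=3: W (go to 0, an L position)
n=4: L (options 2(W), 3(W) are all W)
n=5: W (go to 0, an L position)
n=6: W (go to 4, an L position)
n=7: W (go to 0, an L position)
n=8: W (go to 4, an L position)
n=9: L (options 6(W), 8(W) are all W)
n=10: W (go to 9, an L position)
n=11: W (go to 0, an L position)
n=12: W (go to 9, an L position)
n=13: W (go to 0, an L position)
n=14: L (options 7(W), 12(W), 13(W) are all W)

14: L, 6: W, 10: W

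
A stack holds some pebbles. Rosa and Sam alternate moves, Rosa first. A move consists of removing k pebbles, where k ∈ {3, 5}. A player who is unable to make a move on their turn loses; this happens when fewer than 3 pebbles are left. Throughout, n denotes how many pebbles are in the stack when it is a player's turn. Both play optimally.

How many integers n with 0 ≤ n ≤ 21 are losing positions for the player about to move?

9

Compute win/loss labels from the base case upward. A position with no move is L. Any other position is W if it can reach an L in one move, else L.
n=0: no move → L
n=1: no move → L
n=2: no move → L
n=3: reaches L-position 0 → W
n=4: reaches L-position 1 → W
n=5: reaches L-position 2 → W
n=6: reaches L-position 1 → W
n=7: reaches L-position 2 → W
n=8: only reaches 5(W), 3(W), all W → L
n=9: only reaches 6(W), 4(W), all W → L
n=10: only reaches 7(W), 5(W), all W → L
n=11: reaches L-position 8 → W
n=12: reaches L-position 9 → W
n=13: reaches L-position 10 → W
n=14: reaches L-position 9 → W
n=15: reaches L-position 10 → W
n=16: only reaches 13(W), 11(W), all W → L
n=17: only reaches 14(W), 12(W), all W → L
n=18: only reaches 15(W), 13(W), all W → L
n=19: reaches L-position 16 → W
n=20: reaches L-position 17 → W
n=21: reaches L-position 18 → W
L entries with 0 ≤ n ≤ 21: n = 0, 1, 2, 8, 9, 10, 16, 17, 18; that makes 9.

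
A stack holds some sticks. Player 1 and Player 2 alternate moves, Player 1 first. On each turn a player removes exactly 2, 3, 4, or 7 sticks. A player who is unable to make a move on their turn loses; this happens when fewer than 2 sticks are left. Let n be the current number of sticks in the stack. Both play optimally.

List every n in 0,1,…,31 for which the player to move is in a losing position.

Label each position W (a win for the player to move) or L (a loss). A position with no legal move is L; any other position is W exactly when some move reaches an L, and L when every move reaches a W.
n=0: no move → L
n=1: no move → L
n=2: W (go to 0, an L position)
n=3: W (go to 1, an L position)
n=4: W (go to 1, an L position)
n=5: W (go to 1, an L position)
n=6: L (options 4(W), 3(W), 2(W) are all W)
n=7: W (go to 0, an L position)
n=8: W (go to 6, an L position)
n=9: W (go to 6, an L position)
n=10: W (go to 6, an L position)
n=11: L (options 9(W), 8(W), 7(W), 4(W) are all W)
n=12: L (options 10(W), 9(W), 8(W), 5(W) are all W)
n=13: W (go to 11, an L position)
n=14: W (go to 12, an L position)
n=15: W (go to 12, an L position)
n=16: W (go to 12, an L position)
n=17: L (options 15(W), 14(W), 13(W), 10(W) are all W)
n=18: W (go to 11, an L position)
n=19: W (go to 17, an L position)
n=20: W (go to 17, an L position)
n=21: W (go to 17, an L position)
n=22: L (options 20(W), 19(W), 18(W), 15(W) are all W)
n=23: L (options 21(W), 20(W), 19(W), 16(W) are all W)
n=24: W (go to 22, an L position)
n=25: W (go to 23, an L position)
n=26: W (go to 23, an L position)
n=27: W (go to 23, an L position)
n=28: L (options 26(W), 25(W), 24(W), 21(W) are all W)
n=29: W (go to 22, an L position)
n=30: W (go to 28, an L position)
n=31: W (go to 28, an L position)
The losing starting values of n are exactly the entries labelled L in this table (9 of them).

0, 1, 6, 11, 12, 17, 22, 23, 28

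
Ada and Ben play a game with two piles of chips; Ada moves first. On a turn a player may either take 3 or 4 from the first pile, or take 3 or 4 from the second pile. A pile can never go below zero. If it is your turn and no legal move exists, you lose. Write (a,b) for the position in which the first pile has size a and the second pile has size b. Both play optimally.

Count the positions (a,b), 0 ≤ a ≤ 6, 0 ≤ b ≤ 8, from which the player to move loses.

Positions with no move are L. A position that does have a move is losing for the player to move precisely when every available move leads to a winning position for the opponent. Fill in the labels:
Every move lowers a or b (never raises either), so fill the grid row by row in increasing a, and left to right within a row: each cell's successors are then already labelled.
      b=0  b=1  b=2  b=3  b=4  b=5  b=6  b=7  b=8
a=0:    L    L    L    W    W    W    W    L    L
a=1:    L    L    L    W    W    W    W    L    L
a=2:    L    L    L    W    W    W    W    L    L
a=3:    W    W    W    L    L    L    W    W    W
a=4:    W    W    W    L    L    L    W    W    W
a=5:    W    W    W    L    L    L    W    W    W
a=6:    W    W    W    W    W    W    L    W    W
Cells with no legal move (terminal, hence L): (0,0), (0,1), (0,2), (1,0), (1,1), (1,2), (2,0), (2,1), (2,2).
The remaining L cells, each justified by listing all of its moves:
(0,7): →(0,4)(W), (0,3)(W) — all W, so L
(0,8): →(0,5)(W), (0,4)(W) — all W, so L
(1,7): →(1,4)(W), (1,3)(W) — all W, so L
(1,8): →(1,5)(W), (1,4)(W) — all W, so L
(2,7): →(2,4)(W), (2,3)(W) — all W, so L
(2,8): →(2,5)(W), (2,4)(W) — all W, so L
(3,3): →(0,3)(W), (3,0)(W) — all W, so L
(3,4): →(0,4)(W), (3,1)(W), (3,0)(W) — all W, so L
(3,5): →(0,5)(W), (3,2)(W), (3,1)(W) — all W, so L
(4,3): →(1,3)(W), (0,3)(W), (4,0)(W) — all W, so L
(4,4): →(1,4)(W), (0,4)(W), (4,1)(W), (4,0)(W) — all W, so L
(4,5): →(1,5)(W), (0,5)(W), (4,2)(W), (4,1)(W) — all W, so L
(5,3): →(2,3)(W), (1,3)(W), (5,0)(W) — all W, so L
(5,4): →(2,4)(W), (1,4)(W), (5,1)(W), (5,0)(W) — all W, so L
(5,5): →(2,5)(W), (1,5)(W), (5,2)(W), (5,1)(W) — all W, so L
(6,6): →(3,6)(W), (2,6)(W), (6,3)(W), (6,2)(W) — all W, so L
Every other cell has at least one move into one of the L cells above, so it is W.
L cells per row: a=0: 5, a=1: 5, a=2: 5, a=3: 3, a=4: 3, a=5: 3, a=6: 1; total 25.

25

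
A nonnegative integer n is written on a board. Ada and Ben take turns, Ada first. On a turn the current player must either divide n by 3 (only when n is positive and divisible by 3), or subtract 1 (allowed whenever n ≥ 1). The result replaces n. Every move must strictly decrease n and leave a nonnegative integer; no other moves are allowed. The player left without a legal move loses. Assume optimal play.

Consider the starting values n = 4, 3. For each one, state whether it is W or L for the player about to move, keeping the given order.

4: L, 3: W

Label each position W (a win for the player to move) or L (a loss). A position with no legal move is L; any other position is W exactly when some move reaches an L, and L when every move reaches a W.
n=0: no move → L
n=1: →0(L), so W
n=2: →1(W) only, which is W, so L
n=3: →2(L), so W
n=4: →3(W) only, which is W, so L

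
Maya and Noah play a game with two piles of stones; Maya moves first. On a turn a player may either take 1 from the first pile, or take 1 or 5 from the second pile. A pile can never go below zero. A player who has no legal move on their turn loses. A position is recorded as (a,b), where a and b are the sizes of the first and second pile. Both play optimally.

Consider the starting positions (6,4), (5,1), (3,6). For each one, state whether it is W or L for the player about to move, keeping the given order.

Label each position W (a win for the player to move) or L (a loss). A position with no legal move is L; any other position is W exactly when some move reaches an L, and L when every move reaches a W.
No move ever increases a pile, so every position that can arise here has a ≤ 6 and b ≤ 6; it is enough to label the cells with 0 ≤ a ≤ 6 and 0 ≤ b ≤ 6.
Every move lowers a or b (never raises either), so fill the grid row by row in increasing a, and left to right within a row: each cell's successors are then already labelled.
      b=0  b=1  b=2  b=3  b=4  b=5  b=6
a=0:    L    W    L    W    L    W    L
a=1:    W    L    W    L    W    L    W
a=2:    L    W    L    W    L    W    L
a=3:    W    L    W    L    W    L    W
a=4:    L    W    L    W    L    W    L
a=5:    W    L    W    L    W    L    W
a=6:    L    W    L    W    L    W    L
Cells with no legal move (terminal, hence L): (0,0).
The remaining L cells, each justified by listing all of its moves:
(0,2): →(0,1)(W) only, which is W, so L
(0,4): →(0,3)(W) only, which is W, so L
(0,6): →(0,5)(W), (0,1)(W) — all W, so L
(1,1): →(0,1)(W), (1,0)(W) — all W, so L
(1,3): →(0,3)(W), (1,2)(W) — all W, so L
(1,5): →(0,5)(W), (1,4)(W), (1,0)(W) — all W, so L
(2,0): →(1,0)(W) only, which is W, so L
(2,2): →(1,2)(W), (2,1)(W) — all W, so L
(2,4): →(1,4)(W), (2,3)(W) — all W, so L
(2,6): →(1,6)(W), (2,5)(W), (2,1)(W) — all W, so L
(3,1): →(2,1)(W), (3,0)(W) — all W, so L
(3,3): →(2,3)(W), (3,2)(W) — all W, so L
(3,5): →(2,5)(W), (3,4)(W), (3,0)(W) — all W, so L
(4,0): →(3,0)(W) only, which is W, so L
(4,2): →(3,2)(W), (4,1)(W) — all W, so L
(4,4): →(3,4)(W), (4,3)(W) — all W, so L
(4,6): →(3,6)(W), (4,5)(W), (4,1)(W) — all W, so L
(5,1): →(4,1)(W), (5,0)(W) — all W, so L
(5,3): →(4,3)(W), (5,2)(W) — all W, so L
(5,5): →(4,5)(W), (5,4)(W), (5,0)(W) — all W, so L
(6,0): →(5,0)(W) only, which is W, so L
(6,2): →(5,2)(W), (6,1)(W) — all W, so L
(6,4): →(5,4)(W), (6,3)(W) — all W, so L
(6,6): →(5,6)(W), (6,5)(W), (6,1)(W) — all W, so L
Every other cell has at least one move into one of the L cells above, so it is W.
(6,4): one of the L cells justified above, so L
(5,1): one of the L cells justified above, so L
(3,6): the move to (2,6) reaches an L cell, so W

(6,4): L, (5,1): L, (3,6): W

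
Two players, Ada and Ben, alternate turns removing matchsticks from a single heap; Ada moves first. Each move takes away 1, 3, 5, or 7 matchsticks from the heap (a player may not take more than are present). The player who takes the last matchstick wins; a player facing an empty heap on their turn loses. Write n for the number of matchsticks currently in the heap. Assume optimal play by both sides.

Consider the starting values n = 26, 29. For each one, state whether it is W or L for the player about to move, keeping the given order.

Positions with no move are L. A position that does have a move is losing for the player to move precisely when every available move leads to a winning position for the opponent. Fill in the labels:
n=0: no move → L
n=1: can move to 0, which is L ⇒ W
n=2: the only move is to 1(W), a W ⇒ L
n=3: can move to 2, which is L ⇒ W
n=4: moves to 3(W), 1(W); every one is W ⇒ L
n=5: can move to 4, which is L ⇒ W
n=6: moves to 5(W), 3(W), 1(W); every one is W ⇒ L
n=7: can move to 6, which is L ⇒ W
n=8: moves to 7(W), 5(W), 3(W), 1(W); every one is W ⇒ L
n=9: can move to 8, which is L ⇒ W
n=10: moves to 9(W), 7(W), 5(W), 3(W); every one is W ⇒ L
n=11: can move to 10, which is L ⇒ W
n=12: moves to 11(W), 9(W), 7(W), 5(W); every one is W ⇒ L
n=13: can move to 12, which is L ⇒ W
n=14: moves to 13(W), 11(W), 9(W), 7(W); every one is W ⇒ L
n=15: can move to 14, which is L ⇒ W
n=16: moves to 15(W), 13(W), 11(W), 9(W); every one is W ⇒ L
n=17: can move to 16, which is L ⇒ W
n=18: moves to 17(W), 15(W), 13(W), 11(W); every one is W ⇒ L
n=19: can move to 18, which is L ⇒ W
n=20: moves to 19(W), 17(W), 15(W), 13(W); every one is W ⇒ L
n=21: can move to 20, which is L ⇒ W
n=22: moves to 21(W), 19(W), 17(W), 15(W); every one is W ⇒ L
n=23: can move to 22, which is L ⇒ W
n=24: moves to 23(W), 21(W), 19(W), 17(W); every one is W ⇒ L
n=25: can move to 24, which is L ⇒ W
n=26: moves to 25(W), 23(W), 21(W), 19(W); every one is W ⇒ L
n=27: can move to 26, which is L ⇒ W
n=28: moves to 27(W), 25(W), 23(W), 21(W); every one is W ⇒ L
n=29: can move to 28, which is L ⇒ W

26: L, 29: W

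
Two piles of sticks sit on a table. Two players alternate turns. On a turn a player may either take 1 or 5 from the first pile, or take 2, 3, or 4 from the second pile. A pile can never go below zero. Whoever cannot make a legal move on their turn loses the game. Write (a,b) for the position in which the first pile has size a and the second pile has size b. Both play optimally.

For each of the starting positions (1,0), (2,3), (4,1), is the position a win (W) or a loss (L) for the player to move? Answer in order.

(1,0): W, (2,3): W, (4,1): L

Compute win/loss labels from the base case upward. A position with no move is L. Any other position is W if it can reach an L in one move, else L.
No move ever increases a pile, so every position that can arise here has a ≤ 4 and b ≤ 3; it is enough to label the cells with 0 ≤ a ≤ 4 and 0 ≤ b ≤ 3.
Every move lowers a or b (never raises either), so fill the grid row by row in increasing a, and left to right within a row: each cell's successors are then already labelled.
      b=0  b=1  b=2  b=3
a=0:    L    L    W    W
a=1:    W    W    L    L
a=2:    L    L    W    W
a=3:    W    W    L    L
a=4:    L    L    W    W
Cells with no legal move (terminal, hence L): (0,0), (0,1).
The remaining L cells, each justified by listing all of its moves:
(1,2): L (options (0,2)(W), (1,0)(W) are all W)
(1,3): L (options (0,3)(W), (1,1)(W), (1,0)(W) are all W)
(2,0): L (sole option (1,0)(W) is W)
(2,1): L (sole option (1,1)(W) is W)
(3,2): L (options (2,2)(W), (3,0)(W) are all W)
(3,3): L (options (2,3)(W), (3,1)(W), (3,0)(W) are all W)
(4,0): L (sole option (3,0)(W) is W)
(4,1): L (sole option (3,1)(W) is W)
Every other cell has at least one move into one of the L cells above, so it is W.
(1,0): the move to (0,0) reaches an L cell, so W
(2,3): the move to (1,3) reaches an L cell, so W
(4,1): one of the L cells justified above, so L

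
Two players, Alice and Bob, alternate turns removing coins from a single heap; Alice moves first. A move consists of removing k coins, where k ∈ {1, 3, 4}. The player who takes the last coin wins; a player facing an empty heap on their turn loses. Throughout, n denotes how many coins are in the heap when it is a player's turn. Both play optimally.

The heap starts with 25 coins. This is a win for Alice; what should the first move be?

Remove 4, leaving 21.

Label each position W (a win for the player to move) or L (a loss). A position with no legal move is L; any other position is W exactly when some move reaches an L, and L when every move reaches a W.
n=0: no move → L
n=1: reaches L-position 0 → W
n=2: only reaches 1(W), which is W → L
n=3: reaches L-position 2 → W
n=4: reaches L-position 0 → W
n=5: reaches L-position 2 → W
n=6: reaches L-position 2 → W
n=7: only reaches 6(W), 4(W), 3(W), all W → L
n=8: reaches L-position 7 → W
n=9: only reaches 8(W), 6(W), 5(W), all W → L
n=10: reaches L-position 9 → W
n=11: reaches L-position 7 → W
n=12: reaches L-position 9 → W
n=13: reaches L-position 9 → W
n=14: only reaches 13(W), 11(W), 10(W), all W → L
n=15: reaches L-position 14 → W
n=16: only reaches 15(W), 13(W), 12(W), all W → L
n=17: reaches L-position 16 → W
n=18: reaches L-position 14 → W
n=19: reaches L-position 16 → W
n=20: reaches L-position 16 → W
n=21: only reaches 20(W), 18(W), 17(W), all W → L
n=22: reaches L-position 21 → W
n=23: only reaches 22(W), 20(W), 19(W), all W → L
n=24: reaches L-position 23 → W
n=25: reaches L-position 21 → W
From 25, the L positions reachable in one move are: 21.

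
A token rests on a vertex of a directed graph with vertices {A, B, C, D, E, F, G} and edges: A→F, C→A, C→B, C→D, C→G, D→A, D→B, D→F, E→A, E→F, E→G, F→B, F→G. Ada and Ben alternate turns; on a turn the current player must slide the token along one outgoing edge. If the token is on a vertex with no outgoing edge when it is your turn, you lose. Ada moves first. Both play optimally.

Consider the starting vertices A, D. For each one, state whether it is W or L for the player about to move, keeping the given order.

Label each position W (a win for the player to move) or L (a loss). A position with no legal move is L; any other position is W exactly when some move reaches an L, and L when every move reaches a W.
Every edge goes from a vertex to one that appears earlier in the order B, G, F, A, D, C, E, so processing vertices in that order labels each vertex after all of its successors.
B: no outgoing edge → L
G: no outgoing edge → L
F: →G(L), so W
A: →F(W) only, which is W, so L
D: →A(L), so W
C: →A(L), so W
E: →A(L), so W

A: L, D: W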